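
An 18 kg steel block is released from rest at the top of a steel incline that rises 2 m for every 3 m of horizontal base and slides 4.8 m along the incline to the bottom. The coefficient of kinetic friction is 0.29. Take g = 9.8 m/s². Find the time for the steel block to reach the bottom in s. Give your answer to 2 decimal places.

1.77 s

The weight component along the incline is mg sin 33.69° = 97.849 N and the normal force is N = mg cos 33.69° = 146.774 N.
Friction up the slope is f = μN = 0.29 × 146.774 = 42.564 N, so the net downslope force is 97.849 − 42.564 = 55.285 N and a = 55.285 / 18 = 3.0714 m/s².
Starting from rest, L = ½at², so t = √(2L/a) = √(2 × 4.8 / 3.0714) = 1.7679 s.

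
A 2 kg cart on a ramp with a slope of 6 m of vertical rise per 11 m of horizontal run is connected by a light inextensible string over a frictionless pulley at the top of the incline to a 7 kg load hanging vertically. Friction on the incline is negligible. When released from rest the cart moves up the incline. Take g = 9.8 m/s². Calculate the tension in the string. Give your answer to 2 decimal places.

For the cart on the incline: the weight component along the slope is m₁g sin 28.61° = 2 × 9.8 × 0.4789 = 9.386 N and the normal force is N = m₁g cos 28.61° = 17.207 N.
Newton's second law for the cart (up-slope positive): T − 9.386 = 2 a. For the hanging load (downward positive): 7 × 9.8 − T = 7 a.
Adding the two equations eliminates T: 59.214 = 9 a, so a = 6.5793 m/s².
Then from the hanging load's equation, T = 7 × (9.8 − 6.5793) = 22.545 N.

22.54 N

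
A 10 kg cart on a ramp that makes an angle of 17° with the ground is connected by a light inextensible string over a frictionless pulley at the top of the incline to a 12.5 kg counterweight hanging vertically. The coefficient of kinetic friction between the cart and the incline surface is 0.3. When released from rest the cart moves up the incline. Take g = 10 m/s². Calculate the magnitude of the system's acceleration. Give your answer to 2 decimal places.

For the cart on the incline: the weight component along the slope is m₁g sin 17° = 10 × 10 × 0.2924 = 29.240 N and the normal force is N = m₁g cos 17° = 95.630 N.
Kinetic friction opposes the cart's motion up the incline: f = μN = 0.3 × 95.630 = 28.689 N acting down the slope.
Newton's second law for the cart (up-slope positive): T − 29.240 − 28.689 = 10 a. For the hanging counterweight (downward positive): 12.5 × 10 − T = 12.5 a.
Adding the two equations eliminates T: 67.071 = 22.5 a, so a = 2.9809 m/s².

2.98 m/s²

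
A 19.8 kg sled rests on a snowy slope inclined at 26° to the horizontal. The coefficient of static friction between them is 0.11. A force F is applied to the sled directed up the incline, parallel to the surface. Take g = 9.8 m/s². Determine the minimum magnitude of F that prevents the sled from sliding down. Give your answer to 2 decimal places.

The normal force is N = mg cos 26° = 174.402 N. With F at its minimum the sled is on the verge of sliding down, so static friction is at its maximum μ_s N = 0.11 × 174.402 = 19.184 N and acts up the slope.
Equilibrium along the incline: F + μ_s N = mg sin 26°, so F = 85.062 − 19.184 = 65.878 N.

65.88 N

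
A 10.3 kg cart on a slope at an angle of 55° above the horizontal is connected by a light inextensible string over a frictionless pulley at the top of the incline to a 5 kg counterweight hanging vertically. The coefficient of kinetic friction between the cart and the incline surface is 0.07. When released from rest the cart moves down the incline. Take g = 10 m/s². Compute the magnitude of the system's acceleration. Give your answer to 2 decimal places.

1.98 m/s²

For the cart on the incline: the weight component along the slope is m₁g sin 55° = 10.3 × 10 × 0.8192 = 84.378 N and the normal force is N = m₁g cos 55° = 59.078 N.
Kinetic friction opposes the cart's motion down the incline: f = μN = 0.07 × 59.078 = 4.135 N acting up the slope.
Newton's second law for the cart (down-slope positive): 84.378 − 4.135 − T = 10.3 a. For the hanging counterweight (upward positive): T − 5 × 10 = 5 a.
Adding the two equations eliminates T: 30.243 = 15.3 a, so a = 1.9767 m/s².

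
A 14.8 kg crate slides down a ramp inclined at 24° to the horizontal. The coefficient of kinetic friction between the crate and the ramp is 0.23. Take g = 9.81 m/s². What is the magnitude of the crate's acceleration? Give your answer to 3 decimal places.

Resolving the weight along the incline: the component pulling the crate down the slope is mg sin 24° = 14.8 × 9.81 × 0.4067 = 59.048 N, and the normal force is N = mg cos 24° = 14.8 × 9.81 × 0.9135 = 132.629 N.
Kinetic friction acts up the slope with magnitude f = μN = 0.23 × 132.629 = 30.505 N.
Net force along the incline is 59.048 − 30.505 = 28.543 N, so a = 28.543 / 14.8 = 1.9286 m/s².

1.929 m/s²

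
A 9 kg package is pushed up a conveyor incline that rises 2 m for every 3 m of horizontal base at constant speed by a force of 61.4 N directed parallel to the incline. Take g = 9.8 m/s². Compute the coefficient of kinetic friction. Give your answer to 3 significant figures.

0.170

At constant speed ΣF = 0 along the incline. The applied 61.4 N acts up the slope; the weight component mg sin 33.69° = 48.925 N and kinetic friction μN both act down the slope.
So 61.4 = 48.925 + μ × 73.387, giving μ = (61.4 − 48.925) / 73.387 = 0.1700.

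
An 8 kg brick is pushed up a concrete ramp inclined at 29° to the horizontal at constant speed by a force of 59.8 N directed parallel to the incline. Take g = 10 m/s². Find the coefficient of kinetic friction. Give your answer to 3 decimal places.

0.300

At constant speed ΣF = 0 along the incline. The applied 59.8 N acts up the slope; the weight component mg sin 29° = 38.785 N and kinetic friction μN both act down the slope.
So 59.8 = 38.785 + μ × 69.970, giving μ = (59.8 − 38.785) / 69.970 = 0.3003.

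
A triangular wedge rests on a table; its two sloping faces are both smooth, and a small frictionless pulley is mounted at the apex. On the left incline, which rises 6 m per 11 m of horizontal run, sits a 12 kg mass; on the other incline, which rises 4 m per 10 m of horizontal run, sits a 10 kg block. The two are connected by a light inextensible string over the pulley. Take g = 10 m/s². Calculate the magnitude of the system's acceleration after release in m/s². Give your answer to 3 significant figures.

0.924 m/s²

Resolve each weight along its own incline: the 12 kg mass has component 12 × 10 × sin 28.61° = 57.462 N down its slope, and the 10 kg mass has 10 × 10 × sin 21.80° = 37.139 N down its slope.
The 12 kg side's 57.462 N exceeds the other side's 37.139 N, so that mass slides down and the 10 kg mass slides up. Taking that direction as positive, Newton's second law for the whole system gives 57.462 − 37.139 = (12 + 10) a, so a = 20.323 / 22 = 0.9238 m/s².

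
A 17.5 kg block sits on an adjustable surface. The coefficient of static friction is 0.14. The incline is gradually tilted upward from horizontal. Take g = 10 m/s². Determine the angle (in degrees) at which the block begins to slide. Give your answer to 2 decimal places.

7.97°

At the threshold of sliding, static friction is at its maximum μ_s N and exactly balances the weight component along the incline: mg sin θ = μ_s mg cos θ.
Hence tan θ = μ_s = 0.14, so θ = arctan(0.14) = 7.9696°.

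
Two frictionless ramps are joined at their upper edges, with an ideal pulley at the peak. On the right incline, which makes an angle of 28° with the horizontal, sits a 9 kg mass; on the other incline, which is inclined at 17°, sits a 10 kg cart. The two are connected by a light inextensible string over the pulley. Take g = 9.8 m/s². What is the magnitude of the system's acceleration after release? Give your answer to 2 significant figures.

0.67 m/s²

Resolve each weight along its own incline: the 9 kg mass has component 9 × 9.8 × sin 28° = 41.407 N down its slope, and the 10 kg mass has 10 × 9.8 × sin 17° = 28.652 N down its slope.
The 9 kg side's 41.407 N exceeds the other side's 28.652 N, so that mass slides down and the 10 kg mass slides up. Taking that direction as positive, Newton's second law for the whole system gives 41.407 − 28.652 = (9 + 10) a, so a = 12.755 / 19 = 0.6713 m/s².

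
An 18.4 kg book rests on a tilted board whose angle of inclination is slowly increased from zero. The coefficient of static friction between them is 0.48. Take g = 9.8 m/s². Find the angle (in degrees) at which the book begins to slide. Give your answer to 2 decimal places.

25.64°

At the threshold of sliding, static friction is at its maximum μ_s N and exactly balances the weight component along the incline: mg sin θ = μ_s mg cos θ.
Hence tan θ = μ_s = 0.48, so θ = arctan(0.48) = 25.6410°.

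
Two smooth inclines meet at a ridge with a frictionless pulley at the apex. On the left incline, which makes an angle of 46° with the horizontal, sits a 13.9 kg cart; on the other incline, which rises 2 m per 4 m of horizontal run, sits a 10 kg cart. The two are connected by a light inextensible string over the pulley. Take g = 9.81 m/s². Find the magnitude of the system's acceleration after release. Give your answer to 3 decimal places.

2.268 m/s²

Resolve each weight along its own incline: the 13.9 kg mass has component 13.9 × 9.81 × sin 46° = 98.088 N down its slope, and the 10 kg mass has 10 × 9.81 × sin 26.57° = 43.872 N down its slope.
The 13.9 kg side's 98.088 N exceeds the other side's 43.872 N, so that mass slides down and the 10 kg mass slides up. Taking that direction as positive, Newton's second law for the whole system gives 98.088 − 43.872 = (13.9 + 10) a, so a = 54.216 / 23.9 = 2.2685 m/s².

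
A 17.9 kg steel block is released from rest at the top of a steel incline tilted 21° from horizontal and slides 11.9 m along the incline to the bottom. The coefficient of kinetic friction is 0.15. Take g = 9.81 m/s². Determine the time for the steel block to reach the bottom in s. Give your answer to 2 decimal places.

3.33 s

The weight component along the incline is mg sin 21° = 62.929 N and the normal force is N = mg cos 21° = 163.936 N.
Friction up the slope is f = μN = 0.15 × 163.936 = 24.590 N, so the net downslope force is 62.929 − 24.590 = 38.339 N and a = 38.339 / 17.9 = 2.1418 m/s².
Starting from rest, L = ½at², so t = √(2L/a) = √(2 × 11.9 / 2.1418) = 3.3335 s.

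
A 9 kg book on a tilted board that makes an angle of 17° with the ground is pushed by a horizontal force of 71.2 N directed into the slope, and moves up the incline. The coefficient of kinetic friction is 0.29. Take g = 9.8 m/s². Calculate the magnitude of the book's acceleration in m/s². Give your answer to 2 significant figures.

The horizontal push has components F cos 17° = 71.2 × 0.9563 = 68.089 N up the incline and F sin 17° = 71.2 × 0.2924 = 20.819 N pressing into the surface.
The normal force is therefore N = mg cos 17° + F sin 17° = 84.346 + 20.819 = 105.165 N, and kinetic friction down the slope is μN = 0.29 × 105.165 = 30.498 N.
Along the incline: F cos 17° − mg sin 17° − μN = ma, so 68.089 − 25.790 − 30.498 = 9 a, giving a = 1.3112 m/s².

1.3 m/s²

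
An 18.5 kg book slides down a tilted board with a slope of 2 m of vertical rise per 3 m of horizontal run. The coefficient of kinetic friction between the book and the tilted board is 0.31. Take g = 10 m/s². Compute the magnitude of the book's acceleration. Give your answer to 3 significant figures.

2.97 m/s²

Resolving the weight along the incline: the component pulling the book down the slope is mg sin 33.69° = 18.5 × 10 × 0.5547 = 102.619 N, and the normal force is N = mg cos 33.69° = 18.5 × 10 × 0.8321 = 153.939 N.
Kinetic friction acts up the slope with magnitude f = μN = 0.31 × 153.939 = 47.721 N.
Net force along the incline is 102.619 − 47.721 = 54.898 N, so a = 54.898 / 18.5 = 2.9675 m/s².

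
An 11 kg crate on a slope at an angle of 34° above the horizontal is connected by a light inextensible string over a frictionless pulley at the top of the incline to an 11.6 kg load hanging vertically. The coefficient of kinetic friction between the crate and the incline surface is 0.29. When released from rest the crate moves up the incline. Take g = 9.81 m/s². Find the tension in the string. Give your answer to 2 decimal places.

For the crate on the incline: the weight component along the slope is m₁g sin 34° = 11 × 9.81 × 0.5592 = 60.343 N and the normal force is N = m₁g cos 34° = 89.461 N.
Kinetic friction opposes the crate's motion up the incline: f = μN = 0.29 × 89.461 = 25.944 N acting down the slope.
Newton's second law for the crate (up-slope positive): T − 60.343 − 25.944 = 11 a. For the hanging load (downward positive): 11.6 × 9.81 − T = 11.6 a.
Adding the two equations eliminates T: 27.509 = 22.6 a, so a = 1.2172 m/s².
Then from the hanging load's equation, T = 11.6 × (9.81 − 1.2172) = 99.676 N.

99.68 N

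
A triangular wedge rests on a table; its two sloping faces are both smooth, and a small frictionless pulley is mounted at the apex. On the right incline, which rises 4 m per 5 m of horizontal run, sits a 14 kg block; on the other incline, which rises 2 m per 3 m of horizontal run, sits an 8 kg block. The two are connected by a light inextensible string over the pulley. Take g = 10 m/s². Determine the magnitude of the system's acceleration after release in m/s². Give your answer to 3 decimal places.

Resolve each weight along its own incline: the 14 kg mass has component 14 × 10 × sin 38.66° = 87.457 N down its slope, and the 8 kg mass has 8 × 10 × sin 33.69° = 44.376 N down its slope.
The 14 kg side's 87.457 N exceeds the other side's 44.376 N, so that mass slides down and the 8 kg mass slides up. Taking that direction as positive, Newton's second law for the whole system gives 87.457 − 44.376 = (14 + 8) a, so a = 43.081 / 22 = 1.9582 m/s².

1.958 m/s²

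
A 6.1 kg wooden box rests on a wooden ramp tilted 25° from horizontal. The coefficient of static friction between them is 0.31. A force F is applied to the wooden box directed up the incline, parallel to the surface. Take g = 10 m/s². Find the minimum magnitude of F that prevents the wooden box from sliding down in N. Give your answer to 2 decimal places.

The normal force is N = mg cos 25° = 55.285 N. With F at its minimum the wooden box is on the verge of sliding down, so static friction is at its maximum μ_s N = 0.31 × 55.285 = 17.138 N and acts up the slope.
Equilibrium along the incline: F + μ_s N = mg sin 25°, so F = 25.780 − 17.138 = 8.642 N.

8.64 N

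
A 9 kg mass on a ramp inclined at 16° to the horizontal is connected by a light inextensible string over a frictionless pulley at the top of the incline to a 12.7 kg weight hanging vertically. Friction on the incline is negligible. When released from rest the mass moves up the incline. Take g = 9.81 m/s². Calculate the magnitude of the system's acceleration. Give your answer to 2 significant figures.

For the mass on the incline: the weight component along the slope is m₁g sin 16° = 9 × 9.81 × 0.2756 = 24.333 N and the normal force is N = m₁g cos 16° = 84.870 N.
Newton's second law for the mass (up-slope positive): T − 24.333 = 9 a. For the hanging weight (downward positive): 12.7 × 9.81 − T = 12.7 a.
Adding the two equations eliminates T: 100.254 = 21.7 a, so a = 4.6200 m/s².

4.6 m/s²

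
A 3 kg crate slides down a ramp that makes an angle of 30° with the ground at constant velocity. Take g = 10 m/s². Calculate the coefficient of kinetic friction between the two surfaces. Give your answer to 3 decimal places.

0.577

At constant velocity the net force along the incline is zero: mg sin 30° = μ mg cos 30°.
So μ = tan 30° = 0.5000 / 0.8660 = 0.5774.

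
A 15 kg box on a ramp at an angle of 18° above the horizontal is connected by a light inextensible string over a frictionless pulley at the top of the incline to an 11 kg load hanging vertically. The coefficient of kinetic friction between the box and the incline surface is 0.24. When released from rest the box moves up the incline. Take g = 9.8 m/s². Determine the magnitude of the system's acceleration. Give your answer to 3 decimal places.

1.109 m/s²

For the box on the incline: the weight component along the slope is m₁g sin 18° = 15 × 9.8 × 0.3090 = 45.423 N and the normal force is N = m₁g cos 18° = 139.805 N.
Kinetic friction opposes the box's motion up the incline: f = μN = 0.24 × 139.805 = 33.553 N acting down the slope.
Newton's second law for the box (up-slope positive): T − 45.423 − 33.553 = 15 a. For the hanging load (downward positive): 11 × 9.8 − T = 11 a.
Adding the two equations eliminates T: 28.824 = 26 a, so a = 1.1086 m/s².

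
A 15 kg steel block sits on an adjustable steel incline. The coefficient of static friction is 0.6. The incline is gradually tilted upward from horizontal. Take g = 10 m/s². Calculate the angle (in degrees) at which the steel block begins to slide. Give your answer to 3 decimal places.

At the threshold of sliding, static friction is at its maximum μ_s N and exactly balances the weight component along the incline: mg sin θ = μ_s mg cos θ.
Hence tan θ = μ_s = 0.6, so θ = arctan(0.6) = 30.9638°.

30.964°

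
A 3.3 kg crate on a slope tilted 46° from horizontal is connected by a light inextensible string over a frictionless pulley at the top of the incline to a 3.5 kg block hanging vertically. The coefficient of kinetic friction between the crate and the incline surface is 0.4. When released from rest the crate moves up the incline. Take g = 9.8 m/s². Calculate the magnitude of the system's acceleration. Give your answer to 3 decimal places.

For the crate on the incline: the weight component along the slope is m₁g sin 46° = 3.3 × 9.8 × 0.7193 = 23.262 N and the normal force is N = m₁g cos 46° = 22.465 N.
Kinetic friction opposes the crate's motion up the incline: f = μN = 0.4 × 22.465 = 8.986 N acting down the slope.
Newton's second law for the crate (up-slope positive): T − 23.262 − 8.986 = 3.3 a. For the hanging block (downward positive): 3.5 × 9.8 − T = 3.5 a.
Adding the two equations eliminates T: 2.052 = 6.8 a, so a = 0.3018 m/s².

0.302 m/s²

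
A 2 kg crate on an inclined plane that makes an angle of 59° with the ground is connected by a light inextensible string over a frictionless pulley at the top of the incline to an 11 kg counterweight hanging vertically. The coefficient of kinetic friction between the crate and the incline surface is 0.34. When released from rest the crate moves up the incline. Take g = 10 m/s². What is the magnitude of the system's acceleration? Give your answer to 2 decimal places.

For the crate on the incline: the weight component along the slope is m₁g sin 59° = 2 × 10 × 0.8572 = 17.144 N and the normal force is N = m₁g cos 59° = 10.301 N.
Kinetic friction opposes the crate's motion up the incline: f = μN = 0.34 × 10.301 = 3.502 N acting down the slope.
Newton's second law for the crate (up-slope positive): T − 17.144 − 3.502 = 2 a. For the hanging counterweight (downward positive): 11 × 10 − T = 11 a.
Adding the two equations eliminates T: 89.354 = 13 a, so a = 6.8734 m/s².

6.87 m/s²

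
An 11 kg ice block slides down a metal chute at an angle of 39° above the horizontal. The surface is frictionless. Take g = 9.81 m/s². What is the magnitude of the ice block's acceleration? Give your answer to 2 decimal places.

6.17 m/s²

Resolving the weight along the incline: the component pulling the ice block down the slope is mg sin 39° = 11 × 9.81 × 0.6293 = 67.908 N, and the normal force is N = mg cos 39° = 11 × 9.81 × 0.7771 = 83.857 N.
With no friction the net force along the incline is 67.908 N, so a = g sin 39° = 67.908 / 11 = 6.1735 m/s².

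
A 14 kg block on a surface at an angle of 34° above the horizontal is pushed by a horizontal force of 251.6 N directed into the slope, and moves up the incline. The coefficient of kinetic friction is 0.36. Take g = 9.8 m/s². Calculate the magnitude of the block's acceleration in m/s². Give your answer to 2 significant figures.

2.9 m/s²

The horizontal push has components F cos 34° = 251.6 × 0.8290 = 208.576 N up the incline and F sin 34° = 251.6 × 0.5592 = 140.695 N pressing into the surface.
The normal force is therefore N = mg cos 34° + F sin 34° = 113.739 + 140.695 = 254.434 N, and kinetic friction down the slope is μN = 0.36 × 254.434 = 91.596 N.
Along the incline: F cos 34° − mg sin 34° − μN = ma, so 208.576 − 76.722 − 91.596 = 14 a, giving a = 2.8756 m/s².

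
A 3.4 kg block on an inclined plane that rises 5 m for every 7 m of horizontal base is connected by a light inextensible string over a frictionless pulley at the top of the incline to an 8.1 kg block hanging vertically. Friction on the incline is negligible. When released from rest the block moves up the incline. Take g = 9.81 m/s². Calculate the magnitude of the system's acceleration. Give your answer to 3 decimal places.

5.224 m/s²

For the block on the incline: the weight component along the slope is m₁g sin 35.54° = 3.4 × 9.81 × 0.5812 = 19.385 N and the normal force is N = m₁g cos 35.54° = 27.141 N.
Newton's second law for the block (up-slope positive): T − 19.385 = 3.4 a. For the hanging block (downward positive): 8.1 × 9.81 − T = 8.1 a.
Adding the two equations eliminates T: 60.076 = 11.5 a, so a = 5.2240 m/s².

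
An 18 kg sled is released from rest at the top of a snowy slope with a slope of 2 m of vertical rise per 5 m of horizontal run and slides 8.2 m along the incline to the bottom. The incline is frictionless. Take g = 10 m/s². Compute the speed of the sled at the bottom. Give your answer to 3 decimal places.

The weight component along the incline is mg sin 21.80° = 66.850 N and the normal force is N = mg cos 21.80° = 167.126 N.
With no friction, a = g sin 21.80° = 3.7139 m/s².
Starting from rest over a distance of 8.2 m, v² = 2aL = 2 × 3.7139 × 8.2 = 60.9080, so v = 7.8044 m/s.

7.804 m/s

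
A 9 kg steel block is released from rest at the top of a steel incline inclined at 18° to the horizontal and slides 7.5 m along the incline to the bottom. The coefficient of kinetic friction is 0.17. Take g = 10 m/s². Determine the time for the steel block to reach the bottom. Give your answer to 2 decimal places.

The weight component along the incline is mg sin 18° = 27.812 N and the normal force is N = mg cos 18° = 85.595 N.
Friction up the slope is f = μN = 0.17 × 85.595 = 14.551 N, so the net downslope force is 27.812 − 14.551 = 13.261 N and a = 13.261 / 9 = 1.4734 m/s².
Starting from rest, L = ½at², so t = √(2L/a) = √(2 × 7.5 / 1.4734) = 3.1907 s.

3.19 s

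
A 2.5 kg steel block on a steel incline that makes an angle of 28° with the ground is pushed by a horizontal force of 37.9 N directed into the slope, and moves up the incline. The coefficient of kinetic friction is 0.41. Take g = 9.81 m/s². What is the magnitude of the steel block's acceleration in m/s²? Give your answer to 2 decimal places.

2.31 m/s²

The horizontal push has components F cos 28° = 37.9 × 0.8829 = 33.462 N up the incline and F sin 28° = 37.9 × 0.4695 = 17.794 N pressing into the surface.
The normal force is therefore N = mg cos 28° + F sin 28° = 21.653 + 17.794 = 39.447 N, and kinetic friction down the slope is μN = 0.41 × 39.447 = 16.173 N.
Along the incline: F cos 28° − mg sin 28° − μN = ma, so 33.462 − 11.514 − 16.173 = 2.5 a, giving a = 2.3100 m/s².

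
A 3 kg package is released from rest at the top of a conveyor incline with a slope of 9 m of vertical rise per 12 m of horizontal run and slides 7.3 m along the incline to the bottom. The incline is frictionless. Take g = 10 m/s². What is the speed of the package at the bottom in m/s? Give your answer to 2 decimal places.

9.36 m/s

The weight component along the incline is mg sin 36.87° = 18.000 N and the normal force is N = mg cos 36.87° = 24.000 N.
With no friction, a = g sin 36.87° = 6.0000 m/s².
Starting from rest over a distance of 7.3 m, v² = 2aL = 2 × 6.0000 × 7.3 = 87.6000, so v = 9.3595 m/s.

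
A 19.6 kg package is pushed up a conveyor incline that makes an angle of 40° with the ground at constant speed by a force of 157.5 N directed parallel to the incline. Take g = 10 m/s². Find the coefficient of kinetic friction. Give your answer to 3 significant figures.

At constant speed ΣF = 0 along the incline. The applied 157.5 N acts up the slope; the weight component mg sin 40° = 125.986 N and kinetic friction μN both act down the slope.
So 157.5 = 125.986 + μ × 150.145, giving μ = (157.5 − 125.986) / 150.145 = 0.2099.

0.210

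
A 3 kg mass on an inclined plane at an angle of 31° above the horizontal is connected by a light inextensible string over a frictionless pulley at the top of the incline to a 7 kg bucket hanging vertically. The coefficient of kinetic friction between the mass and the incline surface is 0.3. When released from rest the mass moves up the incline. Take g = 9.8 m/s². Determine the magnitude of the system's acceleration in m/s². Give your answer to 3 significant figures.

4.59 m/s²

For the mass on the incline: the weight component along the slope is m₁g sin 31° = 3 × 9.8 × 0.5150 = 15.141 N and the normal force is N = m₁g cos 31° = 25.201 N.
Kinetic friction opposes the mass's motion up the incline: f = μN = 0.3 × 25.201 = 7.560 N acting down the slope.
Newton's second law for the mass (up-slope positive): T − 15.141 − 7.560 = 3 a. For the hanging bucket (downward positive): 7 × 9.8 − T = 7 a.
Adding the two equations eliminates T: 45.899 = 10 a, so a = 4.5899 m/s².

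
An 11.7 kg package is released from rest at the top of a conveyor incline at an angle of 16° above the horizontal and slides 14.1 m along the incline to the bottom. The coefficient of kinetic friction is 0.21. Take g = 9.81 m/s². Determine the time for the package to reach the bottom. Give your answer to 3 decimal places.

The weight component along the incline is mg sin 16° = 31.637 N and the normal force is N = mg cos 16° = 110.331 N.
Friction up the slope is f = μN = 0.21 × 110.331 = 23.170 N, so the net downslope force is 31.637 − 23.170 = 8.467 N and a = 8.467 / 11.7 = 0.7237 m/s².
Starting from rest, L = ½at², so t = √(2L/a) = √(2 × 14.1 / 0.7237) = 6.2423 s.

6.242 s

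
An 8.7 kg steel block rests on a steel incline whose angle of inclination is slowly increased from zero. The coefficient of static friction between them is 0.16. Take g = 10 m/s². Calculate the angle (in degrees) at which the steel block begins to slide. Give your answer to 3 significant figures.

At the threshold of sliding, static friction is at its maximum μ_s N and exactly balances the weight component along the incline: mg sin θ = μ_s mg cos θ.
Hence tan θ = μ_s = 0.16, so θ = arctan(0.16) = 9.0903°.

9.09°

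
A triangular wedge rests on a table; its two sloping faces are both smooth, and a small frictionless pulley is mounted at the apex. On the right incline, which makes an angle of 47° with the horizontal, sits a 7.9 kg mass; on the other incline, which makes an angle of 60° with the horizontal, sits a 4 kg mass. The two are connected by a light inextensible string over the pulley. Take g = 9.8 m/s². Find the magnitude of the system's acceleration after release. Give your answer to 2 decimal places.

1.91 m/s²

Resolve each weight along its own incline: the 7.9 kg mass has component 7.9 × 9.8 × sin 47° = 56.621 N down its slope, and the 4 kg mass has 4 × 9.8 × sin 60° = 33.948 N down its slope.
The 7.9 kg side's 56.621 N exceeds the other side's 33.948 N, so that mass slides down and the 4 kg mass slides up. Taking that direction as positive, Newton's second law for the whole system gives 56.621 − 33.948 = (7.9 + 4) a, so a = 22.673 / 11.9 = 1.9053 m/s².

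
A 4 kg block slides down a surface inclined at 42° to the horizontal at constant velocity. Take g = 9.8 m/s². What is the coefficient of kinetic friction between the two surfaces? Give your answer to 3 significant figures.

At constant velocity the net force along the incline is zero: mg sin 42° = μ mg cos 42°.
So μ = tan 42° = 0.6691 / 0.7431 = 0.9004.

0.900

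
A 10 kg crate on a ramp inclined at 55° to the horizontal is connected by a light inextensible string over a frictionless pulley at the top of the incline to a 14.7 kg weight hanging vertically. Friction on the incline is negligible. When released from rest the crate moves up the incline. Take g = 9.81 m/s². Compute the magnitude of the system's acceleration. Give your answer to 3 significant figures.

For the crate on the incline: the weight component along the slope is m₁g sin 55° = 10 × 9.81 × 0.8192 = 80.364 N and the normal force is N = m₁g cos 55° = 56.268 N.
Newton's second law for the crate (up-slope positive): T − 80.364 = 10 a. For the hanging weight (downward positive): 14.7 × 9.81 − T = 14.7 a.
Adding the two equations eliminates T: 63.843 = 24.7 a, so a = 2.5847 m/s².

2.58 m/s²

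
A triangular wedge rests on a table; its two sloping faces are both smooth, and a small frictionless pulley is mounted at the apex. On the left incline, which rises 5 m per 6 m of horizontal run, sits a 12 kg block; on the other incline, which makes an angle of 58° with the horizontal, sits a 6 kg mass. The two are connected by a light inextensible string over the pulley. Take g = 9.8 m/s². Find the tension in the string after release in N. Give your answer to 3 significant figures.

Resolve each weight along its own incline: the 12 kg mass has component 12 × 9.8 × sin 39.81° = 75.286 N down its slope, and the 6 kg mass has 6 × 9.8 × sin 58° = 49.865 N down its slope.
The 12 kg side's 75.286 N exceeds the other side's 49.865 N, so that mass slides down and the 6 kg mass slides up. Taking that direction as positive, Newton's second law for the whole system gives 75.286 − 49.865 = (12 + 6) a, so a = 25.421 / 18 = 1.4123 m/s².
For the 6 kg mass (up-slope positive): T − 49.865 = 6 × 1.4123, so T = 58.339 N.

58.3 N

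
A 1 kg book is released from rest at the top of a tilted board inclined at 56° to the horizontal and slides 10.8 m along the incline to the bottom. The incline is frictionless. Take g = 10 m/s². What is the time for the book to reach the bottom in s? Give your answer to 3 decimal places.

The weight component along the incline is mg sin 56° = 8.290 N and the normal force is N = mg cos 56° = 5.592 N.
With no friction, a = g sin 56° = 8.2904 m/s².
Starting from rest, L = ½at², so t = √(2L/a) = √(2 × 10.8 / 8.2904) = 1.6141 s.

1.614 s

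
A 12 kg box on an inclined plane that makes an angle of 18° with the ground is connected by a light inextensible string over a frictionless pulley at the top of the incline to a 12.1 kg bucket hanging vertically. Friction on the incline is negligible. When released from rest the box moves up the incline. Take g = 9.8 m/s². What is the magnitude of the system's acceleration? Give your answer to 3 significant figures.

For the box on the incline: the weight component along the slope is m₁g sin 18° = 12 × 9.8 × 0.3090 = 36.338 N and the normal force is N = m₁g cos 18° = 111.844 N.
Newton's second law for the box (up-slope positive): T − 36.338 = 12 a. For the hanging bucket (downward positive): 12.1 × 9.8 − T = 12.1 a.
Adding the two equations eliminates T: 82.242 = 24.1 a, so a = 3.4125 m/s².

3.41 m/s²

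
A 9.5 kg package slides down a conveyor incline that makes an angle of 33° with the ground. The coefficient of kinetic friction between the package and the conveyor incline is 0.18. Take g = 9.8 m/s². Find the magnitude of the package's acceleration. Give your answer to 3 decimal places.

3.858 m/s²

Resolving the weight along the incline: the component pulling the package down the slope is mg sin 33° = 9.5 × 9.8 × 0.5446 = 50.702 N, and the normal force is N = mg cos 33° = 9.5 × 9.8 × 0.8387 = 78.083 N.
Kinetic friction acts up the slope with magnitude f = μN = 0.18 × 78.083 = 14.055 N.
Net force along the incline is 50.702 − 14.055 = 36.647 N, so a = 36.647 / 9.5 = 3.8576 m/s².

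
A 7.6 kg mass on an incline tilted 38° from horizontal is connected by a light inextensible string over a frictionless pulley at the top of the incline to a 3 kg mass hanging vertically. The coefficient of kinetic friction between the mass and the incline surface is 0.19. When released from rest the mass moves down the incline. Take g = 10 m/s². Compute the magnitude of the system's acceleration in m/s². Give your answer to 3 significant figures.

0.511 m/s²

For the mass on the incline: the weight component along the slope is m₁g sin 38° = 7.6 × 10 × 0.6157 = 46.793 N and the normal force is N = m₁g cos 38° = 59.889 N.
Kinetic friction opposes the mass's motion down the incline: f = μN = 0.19 × 59.889 = 11.379 N acting up the slope.
Newton's second law for the mass (down-slope positive): 46.793 − 11.379 − T = 7.6 a. For the hanging mass (upward positive): T − 3 × 10 = 3 a.
Adding the two equations eliminates T: 5.414 = 10.6 a, so a = 0.5108 m/s².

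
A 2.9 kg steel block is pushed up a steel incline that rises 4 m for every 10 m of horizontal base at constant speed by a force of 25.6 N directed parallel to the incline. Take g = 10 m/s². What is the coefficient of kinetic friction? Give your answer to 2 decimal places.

0.55

At constant speed ΣF = 0 along the incline. The applied 25.6 N acts up the slope; the weight component mg sin 21.80° = 10.770 N and kinetic friction μN both act down the slope.
So 25.6 = 10.770 + μ × 26.926, giving μ = (25.6 − 10.770) / 26.926 = 0.5508.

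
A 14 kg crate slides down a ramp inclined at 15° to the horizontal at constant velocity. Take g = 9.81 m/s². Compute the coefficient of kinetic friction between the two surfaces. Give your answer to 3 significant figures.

0.268

At constant velocity the net force along the incline is zero: mg sin 15° = μ mg cos 15°.
So μ = tan 15° = 0.2588 / 0.9659 = 0.2679.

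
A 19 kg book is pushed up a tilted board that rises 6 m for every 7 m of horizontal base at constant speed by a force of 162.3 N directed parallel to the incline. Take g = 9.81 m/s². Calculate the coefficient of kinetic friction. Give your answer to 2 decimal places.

0.29

At constant speed ΣF = 0 along the incline. The applied 162.3 N acts up the slope; the weight component mg sin 40.60° = 121.301 N and kinetic friction μN both act down the slope.
So 162.3 = 121.301 + μ × 141.518, giving μ = (162.3 − 121.301) / 141.518 = 0.2897.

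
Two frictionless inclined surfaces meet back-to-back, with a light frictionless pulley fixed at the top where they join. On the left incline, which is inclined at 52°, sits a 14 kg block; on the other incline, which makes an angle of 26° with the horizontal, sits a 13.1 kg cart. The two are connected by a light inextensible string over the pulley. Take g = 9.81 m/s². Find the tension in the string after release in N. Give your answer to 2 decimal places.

Resolve each weight along its own incline: the 14 kg mass has component 14 × 9.81 × sin 52° = 108.225 N down its slope, and the 13.1 kg mass has 13.1 × 9.81 × sin 26° = 56.336 N down its slope.
The 14 kg side's 108.225 N exceeds the other side's 56.336 N, so that mass slides down and the 13.1 kg mass slides up. Taking that direction as positive, Newton's second law for the whole system gives 108.225 − 56.336 = (14 + 13.1) a, so a = 51.889 / 27.1 = 1.9147 m/s².
For the 13.1 kg mass (up-slope positive): T − 56.336 = 13.1 × 1.9147, so T = 81.419 N.

81.42 N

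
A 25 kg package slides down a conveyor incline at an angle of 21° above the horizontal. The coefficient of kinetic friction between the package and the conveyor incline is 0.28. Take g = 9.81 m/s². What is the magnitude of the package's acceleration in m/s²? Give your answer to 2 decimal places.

Resolving the weight along the incline: the component pulling the package down the slope is mg sin 21° = 25 × 9.81 × 0.3584 = 87.898 N, and the normal force is N = mg cos 21° = 25 × 9.81 × 0.9336 = 228.965 N.
Kinetic friction acts up the slope with magnitude f = μN = 0.28 × 228.965 = 64.110 N.
Net force along the incline is 87.898 − 64.110 = 23.788 N, so a = 23.788 / 25 = 0.9515 m/s².

0.95 m/s²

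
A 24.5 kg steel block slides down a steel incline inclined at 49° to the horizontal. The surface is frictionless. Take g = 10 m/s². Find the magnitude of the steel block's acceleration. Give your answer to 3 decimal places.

7.547 m/s²

Resolving the weight along the incline: the component pulling the steel block down the slope is mg sin 49° = 24.5 × 10 × 0.7547 = 184.901 N, and the normal force is N = mg cos 49° = 24.5 × 10 × 0.6561 = 160.745 N.
With no friction the net force along the incline is 184.901 N, so a = g sin 49° = 184.901 / 24.5 = 7.5470 m/s².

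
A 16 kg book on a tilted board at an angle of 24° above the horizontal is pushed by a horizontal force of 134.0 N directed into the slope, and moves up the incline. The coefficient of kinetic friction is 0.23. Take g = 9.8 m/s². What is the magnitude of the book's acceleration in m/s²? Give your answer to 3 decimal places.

The horizontal push has components F cos 24° = 134.0 × 0.9135 = 122.409 N up the incline and F sin 24° = 134.0 × 0.4067 = 54.498 N pressing into the surface.
The normal force is therefore N = mg cos 24° + F sin 24° = 143.237 + 54.498 = 197.735 N, and kinetic friction down the slope is μN = 0.23 × 197.735 = 45.479 N.
Along the incline: F cos 24° − mg sin 24° − μN = ma, so 122.409 − 63.771 − 45.479 = 16 a, giving a = 0.8224 m/s².

0.822 m/s²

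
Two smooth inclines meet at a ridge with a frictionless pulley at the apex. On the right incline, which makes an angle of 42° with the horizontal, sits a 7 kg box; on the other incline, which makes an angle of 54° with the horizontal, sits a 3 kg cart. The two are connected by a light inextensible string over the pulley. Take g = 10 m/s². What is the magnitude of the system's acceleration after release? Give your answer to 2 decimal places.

Resolve each weight along its own incline: the 7 kg mass has component 7 × 10 × sin 42° = 46.839 N down its slope, and the 3 kg mass has 3 × 10 × sin 54° = 24.271 N down its slope.
The 7 kg side's 46.839 N exceeds the other side's 24.271 N, so that mass slides down and the 3 kg mass slides up. Taking that direction as positive, Newton's second law for the whole system gives 46.839 − 24.271 = (7 + 3) a, so a = 22.568 / 10 = 2.2568 m/s².

2.26 m/s²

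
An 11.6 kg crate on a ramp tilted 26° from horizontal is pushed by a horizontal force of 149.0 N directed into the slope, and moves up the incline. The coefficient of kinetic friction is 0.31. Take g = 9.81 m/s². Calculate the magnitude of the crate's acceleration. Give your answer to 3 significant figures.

2.77 m/s²

The horizontal push has components F cos 26° = 149.0 × 0.8988 = 133.921 N up the incline and F sin 26° = 149.0 × 0.4384 = 65.322 N pressing into the surface.
The normal force is therefore N = mg cos 26° + F sin 26° = 102.280 + 65.322 = 167.602 N, and kinetic friction down the slope is μN = 0.31 × 167.602 = 51.957 N.
Along the incline: F cos 26° − mg sin 26° − μN = ma, so 133.921 − 49.888 − 51.957 = 11.6 a, giving a = 2.7652 m/s².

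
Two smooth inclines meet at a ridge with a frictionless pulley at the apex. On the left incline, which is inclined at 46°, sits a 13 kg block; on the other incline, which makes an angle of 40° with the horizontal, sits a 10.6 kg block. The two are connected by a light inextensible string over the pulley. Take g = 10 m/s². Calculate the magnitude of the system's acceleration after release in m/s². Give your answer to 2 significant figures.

1.1 m/s²

Resolve each weight along its own incline: the 13 kg mass has component 13 × 10 × sin 46° = 93.514 N down its slope, and the 10.6 kg mass has 10.6 × 10 × sin 40° = 68.135 N down its slope.
The 13 kg side's 93.514 N exceeds the other side's 68.135 N, so that mass slides down and the 10.6 kg mass slides up. Taking that direction as positive, Newton's second law for the whole system gives 93.514 − 68.135 = (13 + 10.6) a, so a = 25.379 / 23.6 = 1.0754 m/s².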